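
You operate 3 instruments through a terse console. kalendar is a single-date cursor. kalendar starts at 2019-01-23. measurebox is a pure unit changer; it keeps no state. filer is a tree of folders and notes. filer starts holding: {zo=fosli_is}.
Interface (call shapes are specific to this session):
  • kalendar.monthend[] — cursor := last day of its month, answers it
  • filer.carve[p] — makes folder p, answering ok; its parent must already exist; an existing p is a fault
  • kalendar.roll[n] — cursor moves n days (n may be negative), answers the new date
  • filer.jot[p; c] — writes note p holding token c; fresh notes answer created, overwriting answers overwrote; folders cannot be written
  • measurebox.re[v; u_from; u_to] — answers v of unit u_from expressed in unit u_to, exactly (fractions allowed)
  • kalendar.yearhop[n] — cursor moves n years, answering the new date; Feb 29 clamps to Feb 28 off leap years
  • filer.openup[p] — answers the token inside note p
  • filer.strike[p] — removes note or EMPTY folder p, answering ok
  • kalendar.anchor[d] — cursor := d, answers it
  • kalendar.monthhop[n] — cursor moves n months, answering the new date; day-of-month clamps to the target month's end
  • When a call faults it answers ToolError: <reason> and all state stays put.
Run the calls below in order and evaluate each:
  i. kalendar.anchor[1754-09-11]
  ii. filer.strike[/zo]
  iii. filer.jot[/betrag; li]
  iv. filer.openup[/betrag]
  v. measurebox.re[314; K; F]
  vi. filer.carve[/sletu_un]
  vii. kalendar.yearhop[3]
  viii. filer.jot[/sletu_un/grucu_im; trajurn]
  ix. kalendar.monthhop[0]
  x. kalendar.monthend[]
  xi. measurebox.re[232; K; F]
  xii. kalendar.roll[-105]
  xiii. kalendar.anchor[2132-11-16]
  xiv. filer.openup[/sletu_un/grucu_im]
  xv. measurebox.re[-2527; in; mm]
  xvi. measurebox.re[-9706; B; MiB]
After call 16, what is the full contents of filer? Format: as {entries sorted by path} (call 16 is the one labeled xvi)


Answer: {betrag=li, sletu_un/, sletu_un/grucu_im=trajurn}

Derivation:
Then kalendar.anchor passing d: 1754-09-11, and get 1754-09-11.
I run filer.strike passing p: /zo, and see ok.
I run filer.jot passing p: /betrag, c: li, and see created.
I call filer.openup passing p: /betrag, giving li.
Now I run measurebox.re passing v: 314, u_from: K, u_to: F, which returns 10553/100.
Then filer.carve passing p: /sletu_un: ok.
Using kalendar.yearhop passing n: 3, giving 1757-09-11.
I use filer.jot passing p: /sletu_un/grucu_im, c: trajurn, and get created.
Calling kalendar.monthhop passing n: 0, → 1757-09-11.
I run kalendar.monthend(), and get 1757-09-30.
I try measurebox.re passing v: 232, u_from: K, u_to: F, and get -4207/100.
Invoking kalendar.roll passing n: -105, yielding 1757-06-17.
Now I run kalendar.anchor passing d: 2132-11-16, yielding 2132-11-16.
Then filer.openup passing p: /sletu_un/grucu_im: trajurn.
I invoke measurebox.re passing v: -2527, u_from: in, u_to: mm, — result: -320929/5.
I use measurebox.re passing v: -9706, u_from: B, u_to: MiB, and get -4853/524288.


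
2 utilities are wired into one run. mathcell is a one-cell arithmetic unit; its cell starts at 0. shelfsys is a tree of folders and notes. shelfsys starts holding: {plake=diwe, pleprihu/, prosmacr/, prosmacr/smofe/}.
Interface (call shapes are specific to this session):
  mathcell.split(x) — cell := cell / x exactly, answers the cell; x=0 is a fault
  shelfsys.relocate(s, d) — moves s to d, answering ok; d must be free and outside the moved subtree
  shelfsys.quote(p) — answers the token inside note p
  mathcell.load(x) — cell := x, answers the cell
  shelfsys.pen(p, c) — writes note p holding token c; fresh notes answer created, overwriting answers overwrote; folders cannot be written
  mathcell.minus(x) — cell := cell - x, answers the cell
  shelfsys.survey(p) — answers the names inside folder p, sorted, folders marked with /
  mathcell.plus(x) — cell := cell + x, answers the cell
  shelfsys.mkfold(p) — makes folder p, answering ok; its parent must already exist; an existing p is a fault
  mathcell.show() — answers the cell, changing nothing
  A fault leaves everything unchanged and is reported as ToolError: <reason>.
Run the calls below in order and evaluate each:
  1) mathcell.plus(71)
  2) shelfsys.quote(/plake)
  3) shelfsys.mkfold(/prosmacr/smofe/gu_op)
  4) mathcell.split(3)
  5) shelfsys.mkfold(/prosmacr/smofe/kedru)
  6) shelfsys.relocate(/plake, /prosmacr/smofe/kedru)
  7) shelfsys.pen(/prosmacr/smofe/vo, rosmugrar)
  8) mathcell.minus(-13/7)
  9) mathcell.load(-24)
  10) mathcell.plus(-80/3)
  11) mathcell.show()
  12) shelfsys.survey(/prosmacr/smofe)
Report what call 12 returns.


Answer: [gu_op/, kedru/, vo]

Derivation:
I invoke mathcell.plus(x: 71), and observe 71.
I try shelfsys.quote(p: /plake), and see diwe.
Invoking shelfsys.mkfold(p: /prosmacr/smofe/gu_op), — result: ok.
Using mathcell.split(x: 3), and see 71/3.
Invoking shelfsys.mkfold(p: /prosmacr/smofe/kedru): ok.
Then shelfsys.relocate(s: /plake, d: /prosmacr/smofe/kedru), which returns ToolError: exists.
Then shelfsys.pen(p: /prosmacr/smofe/vo, c: rosmugrar), → created.
I call mathcell.minus(x: -13/7), — result: 536/21.
I try mathcell.load(x: -24), → -24.
Next I call mathcell.plus(x: -80/3), giving -152/3.
I run mathcell.show(), giving -152/3.
I run shelfsys.survey(p: /prosmacr/smofe), and see [gu_op/, kedru/, vo].


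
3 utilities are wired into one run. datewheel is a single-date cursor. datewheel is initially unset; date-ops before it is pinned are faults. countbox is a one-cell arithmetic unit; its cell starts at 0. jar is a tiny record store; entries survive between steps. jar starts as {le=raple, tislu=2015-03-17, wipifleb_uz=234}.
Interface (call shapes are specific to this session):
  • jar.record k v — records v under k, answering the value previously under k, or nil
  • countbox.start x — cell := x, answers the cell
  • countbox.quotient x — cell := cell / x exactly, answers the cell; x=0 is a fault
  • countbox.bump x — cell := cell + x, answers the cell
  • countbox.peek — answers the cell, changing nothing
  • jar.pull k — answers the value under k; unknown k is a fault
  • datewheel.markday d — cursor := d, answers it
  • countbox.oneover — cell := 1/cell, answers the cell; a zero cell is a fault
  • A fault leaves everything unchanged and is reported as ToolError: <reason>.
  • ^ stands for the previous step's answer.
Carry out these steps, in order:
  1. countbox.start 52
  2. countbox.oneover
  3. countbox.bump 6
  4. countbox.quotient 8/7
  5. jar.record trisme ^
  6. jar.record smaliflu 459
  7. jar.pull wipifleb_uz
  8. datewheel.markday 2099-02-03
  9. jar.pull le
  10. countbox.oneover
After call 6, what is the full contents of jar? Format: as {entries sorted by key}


[in] countbox.start x→52
= 52
[in] countbox.oneover
= 1/52
[in] countbox.bump x→6
= 313/52
[in] countbox.quotient x→8/7
= 2191/416
[in] jar.record k→trisme v→^
= nil
[in] jar.record k→smaliflu v→459
= nil
[in] jar.pull k→wipifleb_uz
= 234
[in] datewheel.markday d→2099-02-03
= 2099-02-03
[in] jar.pull k→le
= raple
[in] countbox.oneover
= 416/2191

Answer: {le=raple, smaliflu=459, tislu=2015-03-17, trisme=2191/416, wipifleb_uz=234}


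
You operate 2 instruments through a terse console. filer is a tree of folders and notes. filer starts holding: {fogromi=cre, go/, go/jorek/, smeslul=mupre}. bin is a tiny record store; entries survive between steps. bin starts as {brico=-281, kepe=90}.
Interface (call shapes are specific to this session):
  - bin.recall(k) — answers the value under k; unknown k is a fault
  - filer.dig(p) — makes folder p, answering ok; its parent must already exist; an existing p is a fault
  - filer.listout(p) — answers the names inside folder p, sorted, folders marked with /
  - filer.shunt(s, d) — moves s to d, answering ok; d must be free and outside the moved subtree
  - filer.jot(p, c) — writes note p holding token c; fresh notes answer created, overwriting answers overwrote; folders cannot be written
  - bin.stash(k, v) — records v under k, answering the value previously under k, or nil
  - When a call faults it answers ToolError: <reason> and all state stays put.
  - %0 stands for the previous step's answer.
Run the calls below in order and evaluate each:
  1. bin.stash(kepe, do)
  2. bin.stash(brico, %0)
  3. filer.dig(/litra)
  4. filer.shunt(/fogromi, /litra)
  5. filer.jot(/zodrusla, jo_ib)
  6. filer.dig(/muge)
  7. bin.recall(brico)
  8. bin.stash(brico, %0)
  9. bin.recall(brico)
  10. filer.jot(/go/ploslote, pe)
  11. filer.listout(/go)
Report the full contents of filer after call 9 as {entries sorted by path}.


Answer: {fogromi=cre, go/, go/jorek/, litra/, muge/, smeslul=mupre, zodrusla=jo_ib}

Derivation:
Step: stash[kepe; do]
Result: 90
Step: stash[brico; %0]
Result: -281
Step: dig[/litra]
Result: ok
Step: shunt[/fogromi; /litra]
Result: ToolError: exists
Step: jot[/zodrusla; jo_ib]
Result: created
Step: dig[/muge]
Result: ok
Step: recall[brico]
Result: 90
Step: stash[brico; %0]
Result: 90
Step: recall[brico]
Result: 90
Step: jot[/go/ploslote; pe]
Result: created
Step: listout[/go]
Result: [jorek/, ploslote]


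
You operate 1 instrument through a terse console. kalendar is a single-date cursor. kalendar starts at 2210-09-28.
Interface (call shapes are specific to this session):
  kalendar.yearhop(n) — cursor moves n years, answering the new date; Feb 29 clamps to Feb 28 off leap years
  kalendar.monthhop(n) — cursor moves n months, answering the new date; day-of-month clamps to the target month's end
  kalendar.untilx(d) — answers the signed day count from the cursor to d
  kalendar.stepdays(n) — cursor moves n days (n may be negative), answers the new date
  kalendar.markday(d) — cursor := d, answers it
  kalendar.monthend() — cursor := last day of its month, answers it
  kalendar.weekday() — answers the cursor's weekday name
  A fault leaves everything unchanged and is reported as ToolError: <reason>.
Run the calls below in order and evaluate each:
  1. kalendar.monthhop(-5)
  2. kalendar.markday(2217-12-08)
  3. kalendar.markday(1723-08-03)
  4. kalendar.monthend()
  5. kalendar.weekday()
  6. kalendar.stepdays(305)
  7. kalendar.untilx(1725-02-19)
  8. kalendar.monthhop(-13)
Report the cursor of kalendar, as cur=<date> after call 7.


Step: kalendar.monthhop[n=-5]
Result: 2210-04-28
Step: kalendar.markday[d=2217-12-08]
Result: 2217-12-08
Step: kalendar.markday[d=1723-08-03]
Result: 1723-08-03
Step: kalendar.monthend[]
Result: 1723-08-31
Step: kalendar.weekday[]
Result: Tuesday
Step: kalendar.stepdays[n=305]
Result: 1724-07-01
Step: kalendar.untilx[d=1725-02-19]
Result: 233
Step: kalendar.monthhop[n=-13]
Result: 1723-06-01

Answer: cur=1724-07-01


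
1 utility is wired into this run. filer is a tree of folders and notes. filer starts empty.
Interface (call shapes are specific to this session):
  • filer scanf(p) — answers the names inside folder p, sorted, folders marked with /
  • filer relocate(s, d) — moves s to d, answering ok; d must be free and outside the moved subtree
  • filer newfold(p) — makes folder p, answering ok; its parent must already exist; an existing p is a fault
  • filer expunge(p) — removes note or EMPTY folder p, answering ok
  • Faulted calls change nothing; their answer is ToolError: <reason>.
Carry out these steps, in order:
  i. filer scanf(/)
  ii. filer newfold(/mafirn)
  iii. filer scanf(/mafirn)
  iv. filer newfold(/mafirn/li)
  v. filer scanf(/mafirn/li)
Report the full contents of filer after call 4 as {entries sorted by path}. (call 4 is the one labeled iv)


Answer: {mafirn/, mafirn/li/}

Derivation:
>> filer scanf(p='/')
<< []
>> filer newfold(p='/mafirn')
<< ok
>> filer scanf(p='/mafirn')
<< []
>> filer newfold(p='/mafirn/li')
<< ok
>> filer scanf(p='/mafirn/li')
<< []


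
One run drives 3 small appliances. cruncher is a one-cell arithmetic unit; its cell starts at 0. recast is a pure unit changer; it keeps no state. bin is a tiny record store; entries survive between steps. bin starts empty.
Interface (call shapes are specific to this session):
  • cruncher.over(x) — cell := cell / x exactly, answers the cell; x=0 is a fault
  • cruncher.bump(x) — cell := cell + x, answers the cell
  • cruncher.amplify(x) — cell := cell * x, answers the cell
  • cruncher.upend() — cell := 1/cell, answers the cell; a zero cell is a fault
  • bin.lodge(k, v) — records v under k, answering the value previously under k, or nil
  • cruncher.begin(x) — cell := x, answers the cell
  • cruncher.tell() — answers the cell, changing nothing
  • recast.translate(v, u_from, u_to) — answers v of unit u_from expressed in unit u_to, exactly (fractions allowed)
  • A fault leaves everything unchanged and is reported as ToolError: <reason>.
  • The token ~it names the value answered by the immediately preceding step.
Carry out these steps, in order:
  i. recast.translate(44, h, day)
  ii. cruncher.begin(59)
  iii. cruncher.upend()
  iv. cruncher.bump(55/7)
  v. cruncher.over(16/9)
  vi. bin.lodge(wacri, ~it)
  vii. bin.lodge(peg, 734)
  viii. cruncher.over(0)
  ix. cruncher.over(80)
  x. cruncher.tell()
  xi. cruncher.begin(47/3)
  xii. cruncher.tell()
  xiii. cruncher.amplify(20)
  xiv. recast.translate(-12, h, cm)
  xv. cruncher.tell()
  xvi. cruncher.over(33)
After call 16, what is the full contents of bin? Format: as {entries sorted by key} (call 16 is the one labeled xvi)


>>> recast.translate v='44' u_from='h' u_to='day'
= 11/6
>>> cruncher.begin x='59'
= 59
>>> cruncher.upend
= 1/59
>>> cruncher.bump x='55/7'
= 3252/413
>>> cruncher.over x='16/9'
= 7317/1652
>>> bin.lodge k='wacri' v='~it'
= nil
>>> bin.lodge k='peg' v='734'
= nil
>>> cruncher.over x='0'
= ToolError: division by zero
>>> cruncher.over x='80'
= 7317/132160
>>> cruncher.tell
= 7317/132160
>>> cruncher.begin x='47/3'
= 47/3
>>> cruncher.tell
= 47/3
>>> cruncher.amplify x='20'
= 940/3
>>> recast.translate v='-12' u_from='h' u_to='cm'
= ToolError: incompatible units
>>> cruncher.tell
= 940/3
>>> cruncher.over x='33'
= 940/99

Answer: {peg=734, wacri=7317/1652}


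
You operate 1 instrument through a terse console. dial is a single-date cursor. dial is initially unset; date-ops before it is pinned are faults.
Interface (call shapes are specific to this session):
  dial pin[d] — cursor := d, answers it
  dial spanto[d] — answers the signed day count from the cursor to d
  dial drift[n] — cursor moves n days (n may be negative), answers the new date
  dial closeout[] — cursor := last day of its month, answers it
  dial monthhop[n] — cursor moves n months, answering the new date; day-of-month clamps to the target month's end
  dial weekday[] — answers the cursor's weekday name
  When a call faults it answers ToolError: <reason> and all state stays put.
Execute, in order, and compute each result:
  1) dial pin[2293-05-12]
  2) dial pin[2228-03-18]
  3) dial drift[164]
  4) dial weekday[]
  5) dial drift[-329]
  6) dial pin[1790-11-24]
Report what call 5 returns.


Answer: 2227-10-05

Derivation:
>>> dial pin d: 2293-05-12
  2293-05-12
>>> dial pin d: 2228-03-18
  2228-03-18
>>> dial drift n: 164
  2228-08-29
>>> dial weekday
  Friday
>>> dial drift n: -329
  2227-10-05
>>> dial pin d: 1790-11-24
  1790-11-24


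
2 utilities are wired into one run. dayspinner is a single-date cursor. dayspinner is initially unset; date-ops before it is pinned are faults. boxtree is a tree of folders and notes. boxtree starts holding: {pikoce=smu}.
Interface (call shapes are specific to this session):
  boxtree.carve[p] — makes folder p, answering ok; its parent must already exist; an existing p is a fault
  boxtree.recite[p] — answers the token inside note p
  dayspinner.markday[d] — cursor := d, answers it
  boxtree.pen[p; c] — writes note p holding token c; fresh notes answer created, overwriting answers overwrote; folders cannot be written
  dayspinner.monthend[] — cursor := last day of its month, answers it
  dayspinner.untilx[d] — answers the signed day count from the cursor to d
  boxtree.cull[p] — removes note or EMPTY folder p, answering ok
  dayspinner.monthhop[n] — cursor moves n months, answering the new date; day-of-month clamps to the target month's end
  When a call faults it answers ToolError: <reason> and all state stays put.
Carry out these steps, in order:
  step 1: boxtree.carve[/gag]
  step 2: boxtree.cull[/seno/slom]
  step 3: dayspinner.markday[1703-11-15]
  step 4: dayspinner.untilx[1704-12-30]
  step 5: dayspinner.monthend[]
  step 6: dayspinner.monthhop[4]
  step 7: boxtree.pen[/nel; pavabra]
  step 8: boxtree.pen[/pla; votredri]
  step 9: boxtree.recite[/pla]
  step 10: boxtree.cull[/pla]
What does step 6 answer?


CALL boxtree.carve[p: /gag]
RET  ok
CALL boxtree.cull[p: /seno/slom]
RET  ToolError: not found
CALL dayspinner.markday[d: 1703-11-15]
RET  1703-11-15
CALL dayspinner.untilx[d: 1704-12-30]
RET  411
CALL dayspinner.monthend[]
RET  1703-11-30
CALL dayspinner.monthhop[n: 4]
RET  1704-03-30
CALL boxtree.pen[p: /nel; c: pavabra]
RET  created
CALL boxtree.pen[p: /pla; c: votredri]
RET  created
CALL boxtree.recite[p: /pla]
RET  votredri
CALL boxtree.cull[p: /pla]
RET  ok

Answer: 1704-03-30


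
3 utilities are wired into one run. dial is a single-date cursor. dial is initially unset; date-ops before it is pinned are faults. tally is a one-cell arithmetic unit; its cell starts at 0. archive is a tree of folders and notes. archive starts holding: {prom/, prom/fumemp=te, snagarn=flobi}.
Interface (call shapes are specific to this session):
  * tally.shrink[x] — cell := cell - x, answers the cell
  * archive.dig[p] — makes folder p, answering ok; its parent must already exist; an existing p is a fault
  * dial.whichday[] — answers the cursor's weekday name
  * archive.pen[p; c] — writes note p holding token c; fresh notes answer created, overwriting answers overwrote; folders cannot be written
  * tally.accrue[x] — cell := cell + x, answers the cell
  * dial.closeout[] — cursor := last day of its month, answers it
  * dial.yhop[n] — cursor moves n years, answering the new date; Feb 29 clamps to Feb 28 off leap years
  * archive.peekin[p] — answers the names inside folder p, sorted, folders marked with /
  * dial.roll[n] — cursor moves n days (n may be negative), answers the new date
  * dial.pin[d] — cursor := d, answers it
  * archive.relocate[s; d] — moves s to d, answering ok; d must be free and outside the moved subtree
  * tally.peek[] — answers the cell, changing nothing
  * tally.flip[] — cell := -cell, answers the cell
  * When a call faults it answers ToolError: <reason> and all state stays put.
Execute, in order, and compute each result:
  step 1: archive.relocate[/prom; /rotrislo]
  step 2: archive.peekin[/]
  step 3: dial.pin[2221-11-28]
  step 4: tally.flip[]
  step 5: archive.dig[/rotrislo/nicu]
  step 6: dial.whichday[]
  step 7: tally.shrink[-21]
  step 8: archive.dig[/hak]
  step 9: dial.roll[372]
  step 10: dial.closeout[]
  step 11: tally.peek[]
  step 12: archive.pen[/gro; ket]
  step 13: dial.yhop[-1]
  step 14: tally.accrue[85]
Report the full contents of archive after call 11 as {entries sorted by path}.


I use relocate using s→/prom, d→/rotrislo: ok.
Using peekin using p→/, → [rotrislo/, snagarn].
Calling pin using d→2221-11-28: 2221-11-28.
Calling flip, and see 0.
Calling dig using p→/rotrislo/nicu, and get ok.
I try whichday(), and get Wednesday.
I call shrink using x→-21, which returns 21.
Invoking dig using p→/hak, and get ok.
I invoke roll using n→372, and observe 2222-12-05.
Now I run closeout, which returns 2222-12-31.
I call peek, giving 21.
I try pen using p→/gro, c→ket, which returns created.
I call yhop using n→-1, which returns 2221-12-31.
I call accrue using x→85: 106.

Answer: {hak/, rotrislo/, rotrislo/fumemp=te, rotrislo/nicu/, snagarn=flobi}


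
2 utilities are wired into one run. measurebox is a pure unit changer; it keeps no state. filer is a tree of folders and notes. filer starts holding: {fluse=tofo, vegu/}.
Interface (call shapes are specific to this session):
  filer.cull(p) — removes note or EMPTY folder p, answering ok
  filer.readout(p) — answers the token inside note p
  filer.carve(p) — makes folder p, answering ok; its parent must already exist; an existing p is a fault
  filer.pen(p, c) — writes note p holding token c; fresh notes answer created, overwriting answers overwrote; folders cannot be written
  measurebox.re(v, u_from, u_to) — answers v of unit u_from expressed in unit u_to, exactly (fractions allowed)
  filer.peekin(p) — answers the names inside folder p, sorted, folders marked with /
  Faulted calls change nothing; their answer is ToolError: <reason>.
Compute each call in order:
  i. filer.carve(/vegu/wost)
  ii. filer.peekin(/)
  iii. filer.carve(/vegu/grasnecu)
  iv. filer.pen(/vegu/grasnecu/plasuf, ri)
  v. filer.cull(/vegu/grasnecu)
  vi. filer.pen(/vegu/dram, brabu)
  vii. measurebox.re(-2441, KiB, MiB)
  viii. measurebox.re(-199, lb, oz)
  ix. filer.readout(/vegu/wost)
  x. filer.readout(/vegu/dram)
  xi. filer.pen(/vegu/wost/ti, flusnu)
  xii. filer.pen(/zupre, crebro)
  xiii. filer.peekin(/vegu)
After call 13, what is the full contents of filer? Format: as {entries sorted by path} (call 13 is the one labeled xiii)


Answer: {fluse=tofo, vegu/, vegu/dram=brabu, vegu/grasnecu/, vegu/grasnecu/plasuf=ri, vegu/wost/, vegu/wost/ti=flusnu, zupre=crebro}

Derivation:
% filer.carve p→/vegu/wost
[out] ok
% filer.peekin p→/
[out] [fluse, vegu/]
% filer.carve p→/vegu/grasnecu
[out] ok
% filer.pen p→/vegu/grasnecu/plasuf c→ri
[out] created
% filer.cull p→/vegu/grasnecu
[out] ToolError: not empty
% filer.pen p→/vegu/dram c→brabu
[out] created
% measurebox.re v→-2441 u_from→KiB u_to→MiB
[out] -2441/1024
% measurebox.re v→-199 u_from→lb u_to→oz
[out] -3184
% filer.readout p→/vegu/wost
[out] ToolError: is a directory
% filer.readout p→/vegu/dram
[out] brabu
% filer.pen p→/vegu/wost/ti c→flusnu
[out] created
% filer.pen p→/zupre c→crebro
[out] created
% filer.peekin p→/vegu
[out] [dram, grasnecu/, wost/]


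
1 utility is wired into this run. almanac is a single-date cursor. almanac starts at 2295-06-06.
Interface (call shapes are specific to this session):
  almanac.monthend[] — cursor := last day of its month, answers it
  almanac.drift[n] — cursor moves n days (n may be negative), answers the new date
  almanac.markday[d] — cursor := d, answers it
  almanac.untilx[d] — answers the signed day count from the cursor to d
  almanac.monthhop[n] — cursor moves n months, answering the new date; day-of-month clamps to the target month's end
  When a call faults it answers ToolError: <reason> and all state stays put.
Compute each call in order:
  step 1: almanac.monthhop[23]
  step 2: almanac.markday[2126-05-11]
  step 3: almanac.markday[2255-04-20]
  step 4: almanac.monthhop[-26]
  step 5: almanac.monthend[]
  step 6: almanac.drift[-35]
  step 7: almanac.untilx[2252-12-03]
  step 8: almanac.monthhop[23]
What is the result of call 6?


Answer: 2253-01-24

Derivation:
[in] almanac.monthhop n: 23
  2297-05-06
[in] almanac.markday d: 2126-05-11
  2126-05-11
[in] almanac.markday d: 2255-04-20
  2255-04-20
[in] almanac.monthhop n: -26
  2253-02-20
[in] almanac.monthend
  2253-02-28
[in] almanac.drift n: -35
  2253-01-24
[in] almanac.untilx d: 2252-12-03
  -52
[in] almanac.monthhop n: 23
  2254-12-24


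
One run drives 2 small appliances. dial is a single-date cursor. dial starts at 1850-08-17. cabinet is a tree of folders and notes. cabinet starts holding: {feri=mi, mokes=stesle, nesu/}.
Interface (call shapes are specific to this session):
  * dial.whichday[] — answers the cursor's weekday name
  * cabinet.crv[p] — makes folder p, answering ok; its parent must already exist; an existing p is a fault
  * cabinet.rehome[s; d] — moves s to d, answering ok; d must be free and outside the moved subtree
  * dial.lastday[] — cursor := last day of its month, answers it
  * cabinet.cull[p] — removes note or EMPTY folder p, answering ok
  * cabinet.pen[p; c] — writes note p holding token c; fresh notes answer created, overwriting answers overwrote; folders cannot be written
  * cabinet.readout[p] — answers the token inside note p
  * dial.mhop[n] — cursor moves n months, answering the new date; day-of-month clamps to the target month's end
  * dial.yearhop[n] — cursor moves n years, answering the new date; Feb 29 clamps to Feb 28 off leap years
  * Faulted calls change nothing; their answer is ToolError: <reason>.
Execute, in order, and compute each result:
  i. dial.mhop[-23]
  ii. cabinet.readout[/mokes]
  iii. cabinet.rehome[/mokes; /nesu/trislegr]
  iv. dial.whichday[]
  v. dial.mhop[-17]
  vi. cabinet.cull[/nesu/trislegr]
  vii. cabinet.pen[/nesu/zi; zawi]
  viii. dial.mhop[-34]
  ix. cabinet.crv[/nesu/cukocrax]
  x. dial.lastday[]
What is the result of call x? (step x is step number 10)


Answer: 1844-06-30

Derivation:
;; mhop(n='-23') : 1848-09-17
;; readout(p='/mokes') : stesle
;; rehome(s='/mokes', d='/nesu/trislegr') : ok
;; whichday() : Sunday
;; mhop(n='-17') : 1847-04-17
;; cull(p='/nesu/trislegr') : ok
;; pen(p='/nesu/zi', c='zawi') : created
;; mhop(n='-34') : 1844-06-17
;; crv(p='/nesu/cukocrax') : ok
;; lastday() : 1844-06-30


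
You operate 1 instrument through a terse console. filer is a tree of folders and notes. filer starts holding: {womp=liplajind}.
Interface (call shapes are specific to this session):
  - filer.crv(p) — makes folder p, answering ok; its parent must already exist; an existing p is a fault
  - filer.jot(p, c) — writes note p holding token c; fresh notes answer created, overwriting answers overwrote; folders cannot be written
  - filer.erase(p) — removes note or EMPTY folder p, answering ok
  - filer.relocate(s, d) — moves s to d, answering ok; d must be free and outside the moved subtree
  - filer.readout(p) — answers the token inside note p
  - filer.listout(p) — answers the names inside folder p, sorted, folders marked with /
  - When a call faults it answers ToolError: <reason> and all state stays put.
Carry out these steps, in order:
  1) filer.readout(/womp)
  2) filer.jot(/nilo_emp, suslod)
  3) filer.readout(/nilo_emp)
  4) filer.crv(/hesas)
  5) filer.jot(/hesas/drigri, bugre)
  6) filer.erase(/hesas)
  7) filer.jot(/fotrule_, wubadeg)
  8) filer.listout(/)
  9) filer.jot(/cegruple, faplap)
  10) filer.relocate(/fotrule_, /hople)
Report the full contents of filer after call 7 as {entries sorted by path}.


Answer: {fotrule_=wubadeg, hesas/, hesas/drigri=bugre, nilo_emp=suslod, womp=liplajind}

Derivation:
Then filer.readout passing p=/womp, — result: liplajind.
I call filer.jot passing p=/nilo_emp, c=suslod, and observe created.
Next I call filer.readout passing p=/nilo_emp, → suslod.
Then filer.crv passing p=/hesas, giving ok.
Using filer.jot passing p=/hesas/drigri, c=bugre, → created.
Next I call filer.erase passing p=/hesas, and see ToolError: not empty.
Using filer.jot passing p=/fotrule_, c=wubadeg, and see created.
Then filer.listout passing p=/, → [fotrule_, hesas/, nilo_emp, womp].
Next I call filer.jot passing p=/cegruple, c=faplap, giving created.
Next I call filer.relocate passing s=/fotrule_, d=/hople, — result: ok.


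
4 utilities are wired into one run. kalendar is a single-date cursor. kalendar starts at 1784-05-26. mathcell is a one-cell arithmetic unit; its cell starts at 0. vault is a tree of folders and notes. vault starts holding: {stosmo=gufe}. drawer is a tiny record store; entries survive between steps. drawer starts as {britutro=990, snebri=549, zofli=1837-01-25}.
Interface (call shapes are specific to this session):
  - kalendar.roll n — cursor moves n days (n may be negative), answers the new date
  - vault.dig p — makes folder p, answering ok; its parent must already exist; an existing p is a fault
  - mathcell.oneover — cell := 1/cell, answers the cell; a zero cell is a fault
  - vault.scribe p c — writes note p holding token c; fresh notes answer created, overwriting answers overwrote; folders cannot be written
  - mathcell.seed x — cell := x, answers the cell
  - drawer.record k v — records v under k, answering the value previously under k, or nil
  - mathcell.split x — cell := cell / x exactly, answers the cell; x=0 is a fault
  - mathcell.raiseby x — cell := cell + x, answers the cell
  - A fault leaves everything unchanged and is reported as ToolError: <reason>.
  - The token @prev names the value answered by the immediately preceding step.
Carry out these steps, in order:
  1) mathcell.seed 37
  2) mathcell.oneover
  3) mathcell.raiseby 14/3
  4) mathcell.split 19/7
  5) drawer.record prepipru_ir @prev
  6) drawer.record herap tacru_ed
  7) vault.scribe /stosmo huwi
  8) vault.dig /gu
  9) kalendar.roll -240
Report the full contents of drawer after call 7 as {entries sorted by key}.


Act: seed[37]
Obs: 37
Act: oneover[]
Obs: 1/37
Act: raiseby[14/3]
Obs: 521/111
Act: split[19/7]
Obs: 3647/2109
Act: record[prepipru_ir; @prev]
Obs: nil
Act: record[herap; tacru_ed]
Obs: nil
Act: scribe[/stosmo; huwi]
Obs: overwrote
Act: dig[/gu]
Obs: ok
Act: roll[-240]
Obs: 1783-09-29

Answer: {britutro=990, herap=tacru_ed, prepipru_ir=3647/2109, snebri=549, zofli=1837-01-25}


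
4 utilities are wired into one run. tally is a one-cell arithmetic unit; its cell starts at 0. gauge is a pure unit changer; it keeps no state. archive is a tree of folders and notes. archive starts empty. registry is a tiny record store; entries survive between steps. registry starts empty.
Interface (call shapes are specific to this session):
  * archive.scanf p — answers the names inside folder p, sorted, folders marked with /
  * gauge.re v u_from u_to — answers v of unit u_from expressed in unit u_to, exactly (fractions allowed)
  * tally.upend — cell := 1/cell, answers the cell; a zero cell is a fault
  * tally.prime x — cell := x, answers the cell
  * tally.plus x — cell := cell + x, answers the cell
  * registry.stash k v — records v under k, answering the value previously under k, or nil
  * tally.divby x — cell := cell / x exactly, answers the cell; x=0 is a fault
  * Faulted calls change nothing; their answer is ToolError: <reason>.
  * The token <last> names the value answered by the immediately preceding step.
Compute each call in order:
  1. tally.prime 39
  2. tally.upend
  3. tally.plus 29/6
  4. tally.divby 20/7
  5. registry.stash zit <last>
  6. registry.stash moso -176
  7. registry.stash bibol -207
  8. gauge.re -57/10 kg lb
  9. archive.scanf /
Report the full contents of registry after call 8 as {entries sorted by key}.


CALL tally.prime[39]
RET  39
CALL tally.upend[]
RET  1/39
CALL tally.plus[29/6]
RET  379/78
CALL tally.divby[20/7]
RET  2653/1560
CALL registry.stash[zit; <last>]
RET  nil
CALL registry.stash[moso; -176]
RET  nil
CALL registry.stash[bibol; -207]
RET  nil
CALL gauge.re[-57/10; kg; lb]
RET  -570000000/45359237
CALL archive.scanf[/]
RET  []

Answer: {bibol=-207, moso=-176, zit=2653/1560}


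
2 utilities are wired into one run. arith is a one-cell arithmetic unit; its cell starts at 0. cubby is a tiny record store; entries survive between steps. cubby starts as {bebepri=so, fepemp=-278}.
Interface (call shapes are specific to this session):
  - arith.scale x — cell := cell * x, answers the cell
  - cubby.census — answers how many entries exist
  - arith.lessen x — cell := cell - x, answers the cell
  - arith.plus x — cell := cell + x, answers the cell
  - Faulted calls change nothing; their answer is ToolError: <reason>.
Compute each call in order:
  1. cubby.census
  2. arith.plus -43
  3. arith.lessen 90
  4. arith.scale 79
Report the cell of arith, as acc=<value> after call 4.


CALL cubby.census[]
RET  2
CALL arith.plus[x=-43]
RET  -43
CALL arith.lessen[x=90]
RET  -133
CALL arith.scale[x=79]
RET  -10507

Answer: acc=-10507


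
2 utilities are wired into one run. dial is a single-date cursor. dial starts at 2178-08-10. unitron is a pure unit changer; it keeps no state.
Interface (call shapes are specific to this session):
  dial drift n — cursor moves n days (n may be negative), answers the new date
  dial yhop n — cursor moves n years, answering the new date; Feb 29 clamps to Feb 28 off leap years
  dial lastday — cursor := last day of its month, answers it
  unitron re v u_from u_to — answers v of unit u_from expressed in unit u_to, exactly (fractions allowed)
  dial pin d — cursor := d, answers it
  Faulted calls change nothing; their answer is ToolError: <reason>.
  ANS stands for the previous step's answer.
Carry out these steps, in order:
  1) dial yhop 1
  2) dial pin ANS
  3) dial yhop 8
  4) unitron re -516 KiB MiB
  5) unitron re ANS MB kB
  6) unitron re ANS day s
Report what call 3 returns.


Answer: 2187-08-10

Derivation:
[in] dial yhop n=1
:: 2179-08-10
[in] dial pin d=ANS
:: 2179-08-10
[in] dial yhop n=8
:: 2187-08-10
[in] unitron re v=-516 u_from=KiB u_to=MiB
:: -129/256
[in] unitron re v=ANS u_from=MB u_to=kB
:: -16125/32
[in] unitron re v=ANS u_from=day u_to=s
:: -43537500


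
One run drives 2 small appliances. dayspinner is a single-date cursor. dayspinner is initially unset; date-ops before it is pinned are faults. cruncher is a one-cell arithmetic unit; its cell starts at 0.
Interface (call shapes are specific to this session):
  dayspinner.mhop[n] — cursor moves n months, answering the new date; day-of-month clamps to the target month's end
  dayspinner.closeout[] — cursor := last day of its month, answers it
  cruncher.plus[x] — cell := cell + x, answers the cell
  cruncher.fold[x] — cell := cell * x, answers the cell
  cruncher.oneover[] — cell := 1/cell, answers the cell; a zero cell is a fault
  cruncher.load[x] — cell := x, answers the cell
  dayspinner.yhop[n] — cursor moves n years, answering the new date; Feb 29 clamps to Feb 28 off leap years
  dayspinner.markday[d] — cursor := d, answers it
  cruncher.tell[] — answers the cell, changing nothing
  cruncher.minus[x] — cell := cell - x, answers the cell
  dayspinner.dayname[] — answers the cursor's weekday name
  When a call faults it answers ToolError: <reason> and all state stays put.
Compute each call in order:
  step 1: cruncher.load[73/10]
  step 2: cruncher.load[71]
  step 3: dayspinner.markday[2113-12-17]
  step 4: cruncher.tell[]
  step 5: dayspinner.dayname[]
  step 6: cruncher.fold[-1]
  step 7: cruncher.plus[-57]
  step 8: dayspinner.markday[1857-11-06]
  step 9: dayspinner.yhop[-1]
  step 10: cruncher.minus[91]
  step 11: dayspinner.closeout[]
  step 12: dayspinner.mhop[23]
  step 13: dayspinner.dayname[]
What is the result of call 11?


Answer: 1856-11-30

Derivation:
> cruncher.load x=73/10
:: 73/10
> cruncher.load x=71
:: 71
> dayspinner.markday d=2113-12-17
:: 2113-12-17
> cruncher.tell
:: 71
> dayspinner.dayname
:: Sunday
> cruncher.fold x=-1
:: -71
> cruncher.plus x=-57
:: -128
> dayspinner.markday d=1857-11-06
:: 1857-11-06
> dayspinner.yhop n=-1
:: 1856-11-06
> cruncher.minus x=91
:: -219
> dayspinner.closeout
:: 1856-11-30
> dayspinner.mhop n=23
:: 1858-10-30
> dayspinner.dayname
:: Saturday


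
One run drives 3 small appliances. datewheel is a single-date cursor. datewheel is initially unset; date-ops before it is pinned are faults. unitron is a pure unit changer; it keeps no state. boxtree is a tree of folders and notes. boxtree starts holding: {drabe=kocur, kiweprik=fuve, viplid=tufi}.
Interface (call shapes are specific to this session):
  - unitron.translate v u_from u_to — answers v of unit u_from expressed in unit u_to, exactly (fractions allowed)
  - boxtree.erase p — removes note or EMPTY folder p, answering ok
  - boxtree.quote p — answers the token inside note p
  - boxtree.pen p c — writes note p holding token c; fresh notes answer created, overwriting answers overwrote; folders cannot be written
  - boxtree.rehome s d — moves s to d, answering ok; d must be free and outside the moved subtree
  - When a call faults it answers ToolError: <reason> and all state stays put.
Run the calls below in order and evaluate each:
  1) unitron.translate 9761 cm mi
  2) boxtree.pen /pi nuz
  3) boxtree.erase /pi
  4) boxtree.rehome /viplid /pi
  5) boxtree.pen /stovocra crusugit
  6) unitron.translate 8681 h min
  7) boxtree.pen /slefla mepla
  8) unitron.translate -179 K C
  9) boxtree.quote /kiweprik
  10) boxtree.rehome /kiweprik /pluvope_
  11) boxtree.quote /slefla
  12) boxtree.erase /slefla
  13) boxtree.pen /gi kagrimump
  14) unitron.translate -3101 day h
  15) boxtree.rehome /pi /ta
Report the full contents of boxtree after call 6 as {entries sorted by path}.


·→ translate(v=9761, u_from=cm, u_to=mi)
·← 48805/804672
·→ pen(p=/pi, c=nuz)
·← created
·→ erase(p=/pi)
·← ok
·→ rehome(s=/viplid, d=/pi)
·← ok
·→ pen(p=/stovocra, c=crusugit)
·← created
·→ translate(v=8681, u_from=h, u_to=min)
·← 520860
·→ pen(p=/slefla, c=mepla)
·← created
·→ translate(v=-179, u_from=K, u_to=C)
·← -9043/20
·→ quote(p=/kiweprik)
·← fuve
·→ rehome(s=/kiweprik, d=/pluvope_)
·← ok
·→ quote(p=/slefla)
·← mepla
·→ erase(p=/slefla)
·← ok
·→ pen(p=/gi, c=kagrimump)
·← created
·→ translate(v=-3101, u_from=day, u_to=h)
·← -74424
·→ rehome(s=/pi, d=/ta)
·← ok

Answer: {drabe=kocur, kiweprik=fuve, pi=tufi, stovocra=crusugit}


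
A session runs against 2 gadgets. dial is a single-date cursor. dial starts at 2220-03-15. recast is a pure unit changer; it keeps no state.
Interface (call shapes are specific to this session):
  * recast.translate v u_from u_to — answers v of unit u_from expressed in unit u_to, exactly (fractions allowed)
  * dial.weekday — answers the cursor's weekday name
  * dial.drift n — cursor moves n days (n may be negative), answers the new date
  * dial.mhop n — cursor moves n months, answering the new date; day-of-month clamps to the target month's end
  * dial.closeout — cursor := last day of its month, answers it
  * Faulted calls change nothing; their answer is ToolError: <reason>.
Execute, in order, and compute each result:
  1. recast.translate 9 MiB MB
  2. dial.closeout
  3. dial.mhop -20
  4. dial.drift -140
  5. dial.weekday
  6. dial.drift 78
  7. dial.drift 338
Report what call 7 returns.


% translate v=9 u_from=MiB u_to=MB
  147456/15625
% closeout
  2220-03-31
% mhop n=-20
  2218-07-31
% drift n=-140
  2218-03-13
% weekday
  Friday
% drift n=78
  2218-05-30
% drift n=338
  2219-05-03

Answer: 2219-05-03


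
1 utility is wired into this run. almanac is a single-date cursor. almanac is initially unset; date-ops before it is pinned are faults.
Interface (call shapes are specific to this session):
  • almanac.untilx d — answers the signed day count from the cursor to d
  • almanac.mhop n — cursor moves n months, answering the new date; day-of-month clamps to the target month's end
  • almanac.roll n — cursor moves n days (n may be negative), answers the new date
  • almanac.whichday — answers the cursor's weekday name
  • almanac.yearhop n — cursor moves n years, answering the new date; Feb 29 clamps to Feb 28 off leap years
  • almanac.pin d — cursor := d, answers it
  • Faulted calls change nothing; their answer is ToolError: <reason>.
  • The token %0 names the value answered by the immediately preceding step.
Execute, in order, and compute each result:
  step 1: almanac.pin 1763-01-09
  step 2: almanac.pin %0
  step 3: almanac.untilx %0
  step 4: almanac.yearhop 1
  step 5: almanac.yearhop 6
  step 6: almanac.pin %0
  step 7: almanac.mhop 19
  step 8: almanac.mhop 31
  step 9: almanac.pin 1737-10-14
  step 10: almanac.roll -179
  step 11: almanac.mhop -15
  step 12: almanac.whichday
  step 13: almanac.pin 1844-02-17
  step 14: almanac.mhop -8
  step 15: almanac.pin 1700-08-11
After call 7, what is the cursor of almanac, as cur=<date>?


Answer: cur=1771-08-09

Derivation:
// 1. almanac.pin(1763-01-09) : 1763-01-09
// 2. almanac.pin(%0) : 1763-01-09
// 3. almanac.untilx(%0) : 0
// 4. almanac.yearhop(1) : 1764-01-09
// 5. almanac.yearhop(6) : 1770-01-09
// 6. almanac.pin(%0) : 1770-01-09
// 7. almanac.mhop(19) : 1771-08-09
// 8. almanac.mhop(31) : 1774-03-09
// 9. almanac.pin(1737-10-14) : 1737-10-14
// 10. almanac.roll(-179) : 1737-04-18
// 11. almanac.mhop(-15) : 1736-01-18
// 12. almanac.whichday() : Wednesday
// 13. almanac.pin(1844-02-17) : 1844-02-17
// 14. almanac.mhop(-8) : 1843-06-17
// 15. almanac.pin(1700-08-11) : 1700-08-11
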